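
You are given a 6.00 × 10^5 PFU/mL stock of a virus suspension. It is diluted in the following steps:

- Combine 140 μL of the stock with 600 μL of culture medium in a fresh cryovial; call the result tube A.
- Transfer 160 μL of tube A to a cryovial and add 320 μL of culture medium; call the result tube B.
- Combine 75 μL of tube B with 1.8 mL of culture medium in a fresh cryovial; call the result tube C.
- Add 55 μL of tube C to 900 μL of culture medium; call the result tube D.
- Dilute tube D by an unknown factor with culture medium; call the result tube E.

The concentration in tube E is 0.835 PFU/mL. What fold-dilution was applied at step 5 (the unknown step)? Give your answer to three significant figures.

Step 1: 140 μL + 600 μL = 740 μL total → factor 740/140 = 5.2857
Step 2: 160 μL + 320 μL = 480 μL total → factor 480/160 = 3
Step 3: 75 μL + 1.8 mL = 1875 μL total → factor 1875/75 = 25
Step 4: 55 μL + 900 μL = 955 μL total → factor 955/55 = 17.364
Step 5: unknown factor x
Product of known-step factors = 6883.4
Overall factor = 6.00 × 10^5 PFU/mL / (0.835 PFU/mL) = 7.1856 × 10^5
x = 7.1856 × 10^5 / 6883.4 = 104

104-fold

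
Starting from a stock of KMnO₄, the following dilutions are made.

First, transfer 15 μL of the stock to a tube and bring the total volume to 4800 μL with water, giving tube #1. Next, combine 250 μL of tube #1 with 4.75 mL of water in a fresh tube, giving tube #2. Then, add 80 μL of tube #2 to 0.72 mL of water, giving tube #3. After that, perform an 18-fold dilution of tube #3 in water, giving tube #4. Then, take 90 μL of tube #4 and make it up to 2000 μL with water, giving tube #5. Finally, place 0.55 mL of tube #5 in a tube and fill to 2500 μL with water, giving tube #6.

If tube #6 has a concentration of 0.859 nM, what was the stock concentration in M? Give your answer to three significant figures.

Step 1: 15 μL brought to 4800 μL → factor 4800/15 = 320
Step 2: 250 μL + 4.75 mL = 5000 μL total → factor 5000/250 = 20
Step 3: 80 μL + 0.72 mL = 800 μL total → factor 800/80 = 10
Step 4: 18-fold → factor 18
Step 5: 90 μL brought to 2000 μL → factor 2000/90 = 22.222
Step 6: 0.55 mL brought to 2500 μL → factor 2.5/0.55 = 4.5455
Overall dilution factor = 320 × 20 × 10 × 18 × 22.222 × 4.5455 = 1.1636 × 10^8
Stock = 0.859 nM × 1.1636 × 10^8 = 9.996 × 10^7 nM = 0.100 M

0.100 M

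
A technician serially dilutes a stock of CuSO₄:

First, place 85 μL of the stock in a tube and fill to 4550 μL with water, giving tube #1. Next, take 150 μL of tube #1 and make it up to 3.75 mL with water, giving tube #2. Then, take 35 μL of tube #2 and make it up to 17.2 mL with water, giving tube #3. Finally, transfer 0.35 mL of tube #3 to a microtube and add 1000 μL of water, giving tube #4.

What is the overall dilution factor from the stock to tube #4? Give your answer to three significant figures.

2.54 × 10^6

Step 1: 85 μL brought to 4550 μL → factor 4550/85 = 53.529
Step 2: 150 μL brought to 3.75 mL → factor 3750/150 = 25
Step 3: 35 μL brought to 17.2 mL → factor 17200/35 = 491.43
Step 4: 0.35 mL + 1000 μL = 1.35 mL total → factor 1.35/0.35 = 3.8571
Overall dilution factor = 53.529 × 25 × 491.43 × 3.8571 = 2.5366 × 10^6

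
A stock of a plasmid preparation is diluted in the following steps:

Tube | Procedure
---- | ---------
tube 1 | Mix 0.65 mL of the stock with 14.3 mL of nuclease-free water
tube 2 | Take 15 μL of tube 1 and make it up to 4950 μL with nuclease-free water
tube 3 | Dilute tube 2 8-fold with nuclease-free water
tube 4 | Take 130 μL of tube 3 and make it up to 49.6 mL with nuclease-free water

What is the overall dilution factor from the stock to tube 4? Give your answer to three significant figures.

Step 1: 0.65 mL + 14.3 mL = 14.95 mL total → factor 14.95/0.65 = 23
Step 2: 15 μL brought to 4950 μL → factor 4950/15 = 330
Step 3: 8-fold → factor 8
Step 4: 130 μL brought to 49.6 mL → factor 49600/130 = 381.54
Overall dilution factor = 23 × 330 × 8 × 381.54 = 2.3167 × 10^7

2.32 × 10^7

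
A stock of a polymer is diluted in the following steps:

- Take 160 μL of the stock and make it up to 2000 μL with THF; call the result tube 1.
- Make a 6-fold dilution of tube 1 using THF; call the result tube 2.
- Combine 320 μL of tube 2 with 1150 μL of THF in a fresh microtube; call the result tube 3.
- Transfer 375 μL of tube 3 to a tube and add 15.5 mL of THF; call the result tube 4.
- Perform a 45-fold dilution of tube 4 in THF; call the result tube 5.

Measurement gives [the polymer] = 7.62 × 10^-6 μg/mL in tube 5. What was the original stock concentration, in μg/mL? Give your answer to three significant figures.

5.00 μg/mL

Step 1: 160 μL brought to 2000 μL → factor 2000/160 = 12.5
Step 2: 6-fold → factor 6
Step 3: 320 μL + 1150 μL = 1470 μL total → factor 1470/320 = 4.5938
Step 4: 375 μL + 15.5 mL = 15875 μL total → factor 15875/375 = 42.333
Step 5: 45-fold → factor 45
Overall dilution factor = 12.5 × 6 × 4.5938 × 42.333 × 45 = 6.5633 × 10^5
Stock = 7.62 × 10^-6 μg/mL × 6.5633 × 10^5 = 5.00 μg/mL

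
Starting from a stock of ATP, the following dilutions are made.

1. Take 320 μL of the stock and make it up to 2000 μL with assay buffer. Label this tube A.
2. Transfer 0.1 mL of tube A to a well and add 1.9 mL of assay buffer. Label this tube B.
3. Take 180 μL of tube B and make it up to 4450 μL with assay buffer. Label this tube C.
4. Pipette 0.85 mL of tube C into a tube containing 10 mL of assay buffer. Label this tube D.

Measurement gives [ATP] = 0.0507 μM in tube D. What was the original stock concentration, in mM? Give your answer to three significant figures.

Step 1: 320 μL brought to 2000 μL → factor 2000/320 = 6.25
Step 2: 0.1 mL + 1.9 mL = 2 mL total → factor 2/0.1 = 20
Step 3: 180 μL brought to 4450 μL → factor 4450/180 = 24.722
Step 4: 0.85 mL + 10 mL = 10.85 mL total → factor 10.85/0.85 = 12.765
Overall dilution factor = 6.25 × 20 × 24.722 × 12.765 = 39446
Stock = 0.0507 μM × 39446 = 2000 μM = 2.00 mM

2.00 mM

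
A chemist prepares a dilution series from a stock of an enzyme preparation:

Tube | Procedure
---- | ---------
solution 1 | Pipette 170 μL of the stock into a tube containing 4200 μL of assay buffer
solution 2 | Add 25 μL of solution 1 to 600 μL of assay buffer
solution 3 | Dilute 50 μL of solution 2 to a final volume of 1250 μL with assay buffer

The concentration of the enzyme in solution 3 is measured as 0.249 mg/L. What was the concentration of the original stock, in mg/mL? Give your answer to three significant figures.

4.00 mg/mL

Step 1: 170 μL + 4200 μL = 4370 μL total → factor 4370/170 = 25.706
Step 2: 25 μL + 600 μL = 625 μL total → factor 625/25 = 25
Step 3: 50 μL brought to 1250 μL → factor 1250/50 = 25
Overall dilution factor = 25.706 × 25 × 25 = 16066
Stock = 0.249 mg/L × 16066 = 4000 mg/L = 4.00 mg/mL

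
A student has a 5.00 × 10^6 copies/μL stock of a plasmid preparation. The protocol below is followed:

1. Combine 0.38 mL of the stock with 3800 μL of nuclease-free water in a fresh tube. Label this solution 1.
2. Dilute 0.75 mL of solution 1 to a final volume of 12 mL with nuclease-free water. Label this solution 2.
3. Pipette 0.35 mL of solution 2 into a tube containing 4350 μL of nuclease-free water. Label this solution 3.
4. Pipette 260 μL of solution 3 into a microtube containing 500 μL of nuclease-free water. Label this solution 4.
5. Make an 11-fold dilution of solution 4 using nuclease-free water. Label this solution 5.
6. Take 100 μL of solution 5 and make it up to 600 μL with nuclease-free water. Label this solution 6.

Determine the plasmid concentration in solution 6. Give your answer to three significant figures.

Step 1: 0.38 mL + 3800 μL = 4.18 mL total → factor 4.18/0.38 = 11
Step 2: 0.75 mL brought to 12 mL → factor 12/0.75 = 16
Step 3: 0.35 mL + 4350 μL = 4.7 mL total → factor 4.7/0.35 = 13.429
Step 4: 260 μL + 500 μL = 760 μL total → factor 760/260 = 2.9231
Step 5: 11-fold → factor 11
Step 6: 100 μL brought to 600 μL → factor 600/100 = 6
Overall dilution factor = 11 × 16 × 13.429 × 2.9231 × 11 × 6 = 4.5596 × 10^5
Final = 5.00 × 10^6 copies/μL / 4.5596 × 10^5 = 11.0 copies/μL

11.0 copies/μL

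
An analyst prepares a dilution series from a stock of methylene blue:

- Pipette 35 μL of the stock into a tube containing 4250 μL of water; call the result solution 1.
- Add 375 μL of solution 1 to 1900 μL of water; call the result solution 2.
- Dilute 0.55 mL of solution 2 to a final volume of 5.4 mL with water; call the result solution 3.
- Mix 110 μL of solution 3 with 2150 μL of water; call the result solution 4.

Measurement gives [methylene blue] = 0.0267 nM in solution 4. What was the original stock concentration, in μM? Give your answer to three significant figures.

4.00 μM

Step 1: 35 μL + 4250 μL = 4285 μL total → factor 4285/35 = 122.43
Step 2: 375 μL + 1900 μL = 2275 μL total → factor 2275/375 = 6.0667
Step 3: 0.55 mL brought to 5.4 mL → factor 5.4/0.55 = 9.8182
Step 4: 110 μL + 2150 μL = 2260 μL total → factor 2260/110 = 20.545
Overall dilution factor = 122.43 × 6.0667 × 9.8182 × 20.545 = 1.4982 × 10^5
Stock = 0.0267 nM × 1.4982 × 10^5 = 4000 nM = 4.00 μM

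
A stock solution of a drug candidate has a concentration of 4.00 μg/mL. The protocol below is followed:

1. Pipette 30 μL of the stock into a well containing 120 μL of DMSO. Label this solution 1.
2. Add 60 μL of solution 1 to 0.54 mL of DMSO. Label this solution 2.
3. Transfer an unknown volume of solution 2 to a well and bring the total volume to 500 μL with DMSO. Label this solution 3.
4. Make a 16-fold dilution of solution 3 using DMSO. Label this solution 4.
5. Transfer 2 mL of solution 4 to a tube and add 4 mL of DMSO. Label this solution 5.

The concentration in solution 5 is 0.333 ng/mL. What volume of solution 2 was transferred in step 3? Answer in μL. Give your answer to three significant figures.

99.9 μL

Step 1: 30 μL + 120 μL = 150 μL total → factor 150/30 = 5
Step 2: 60 μL + 0.54 mL = 600 μL total → factor 600/60 = 10
Step 3: v brought to 500 μL → factor = 500 μL/v
Step 4: 16-fold → factor 16
Step 5: 2 mL + 4 mL = 6 mL total → factor 6/2 = 3
Product of known-step factors = 2400
Overall factor = 4.00 μg/mL / (0.333 ng/mL) = 12012
Step-3 factor = 12012 / 2400 = 5.005
v = 500 μL / 5.005 = 99.9 μL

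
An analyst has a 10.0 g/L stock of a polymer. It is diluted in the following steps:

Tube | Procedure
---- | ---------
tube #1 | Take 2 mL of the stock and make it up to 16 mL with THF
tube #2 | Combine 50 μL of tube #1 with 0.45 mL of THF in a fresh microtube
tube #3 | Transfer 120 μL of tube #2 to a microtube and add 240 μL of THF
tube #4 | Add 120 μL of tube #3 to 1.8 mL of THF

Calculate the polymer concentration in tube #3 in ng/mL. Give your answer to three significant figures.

4.17 × 10^4 ng/mL

Step 1: 2 mL brought to 16 mL → factor 16/2 = 8
Step 2: 50 μL + 0.45 mL = 500 μL total → factor 500/50 = 10
Step 3: 120 μL + 240 μL = 360 μL total → factor 360/120 = 3
Dilution factor through tube #3 = 8 × 10 × 3 = 240
[tube #3] = 10.0 g/L / 240 = 0.04167 g/L = 4.17 × 10^4 ng/mL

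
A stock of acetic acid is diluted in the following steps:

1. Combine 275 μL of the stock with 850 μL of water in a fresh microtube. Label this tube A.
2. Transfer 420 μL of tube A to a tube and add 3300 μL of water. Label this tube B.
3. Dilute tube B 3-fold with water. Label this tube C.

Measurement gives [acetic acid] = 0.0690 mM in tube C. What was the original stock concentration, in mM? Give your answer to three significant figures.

7.50 mM

Step 1: 275 μL + 850 μL = 1125 μL total → factor 1125/275 = 4.0909
Step 2: 420 μL + 3300 μL = 3720 μL total → factor 3720/420 = 8.8571
Step 3: 3-fold → factor 3
Overall dilution factor = 4.0909 × 8.8571 × 3 = 108.7
Stock = 0.0690 mM × 108.7 = 7.50 mM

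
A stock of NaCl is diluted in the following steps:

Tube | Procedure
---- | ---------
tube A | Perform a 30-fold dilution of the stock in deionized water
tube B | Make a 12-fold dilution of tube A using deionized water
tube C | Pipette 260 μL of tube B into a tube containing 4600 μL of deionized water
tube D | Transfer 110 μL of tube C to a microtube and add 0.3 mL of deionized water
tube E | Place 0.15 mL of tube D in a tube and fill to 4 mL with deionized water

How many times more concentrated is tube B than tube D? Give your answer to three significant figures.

69.7

Step 1: 30-fold → factor 30
Step 2: 12-fold → factor 12
Step 3: 260 μL + 4600 μL = 4860 μL total → factor 4860/260 = 18.692
Step 4: 110 μL + 0.3 mL = 410 μL total → factor 410/110 = 3.7273
Dilution factor to tube B = 360; to tube D = 25082
[tube B]/[tube D] = (factor to tube D)/(factor to tube B) = 25082/360 = 69.7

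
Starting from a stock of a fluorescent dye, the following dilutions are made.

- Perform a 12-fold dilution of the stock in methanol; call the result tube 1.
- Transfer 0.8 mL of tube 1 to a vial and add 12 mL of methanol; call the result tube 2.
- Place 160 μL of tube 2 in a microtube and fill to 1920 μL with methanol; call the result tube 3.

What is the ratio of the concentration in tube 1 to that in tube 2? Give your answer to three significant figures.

Step 1: 12-fold → factor 12
Step 2: 0.8 mL + 12 mL = 12.8 mL total → factor 12.8/0.8 = 16
Dilution factor to tube 1 = 12; to tube 2 = 192
[tube 1]/[tube 2] = (factor to tube 2)/(factor to tube 1) = 192/12 = 16.0

16.0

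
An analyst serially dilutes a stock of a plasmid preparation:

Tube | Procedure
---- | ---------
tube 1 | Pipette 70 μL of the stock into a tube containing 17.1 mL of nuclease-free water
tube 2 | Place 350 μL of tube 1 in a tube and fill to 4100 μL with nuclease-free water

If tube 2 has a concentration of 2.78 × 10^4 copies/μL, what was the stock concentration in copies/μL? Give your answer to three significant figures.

7.99 × 10^7 copies/μL

Step 1: 70 μL + 17.1 mL = 17170 μL total → factor 17170/70 = 245.29
Step 2: 350 μL brought to 4100 μL → factor 4100/350 = 11.714
Overall dilution factor = 245.29 × 11.714 = 2873.3
Stock = 2.78 × 10^4 copies/μL × 2873.3 = 7.99 × 10^7 copies/μL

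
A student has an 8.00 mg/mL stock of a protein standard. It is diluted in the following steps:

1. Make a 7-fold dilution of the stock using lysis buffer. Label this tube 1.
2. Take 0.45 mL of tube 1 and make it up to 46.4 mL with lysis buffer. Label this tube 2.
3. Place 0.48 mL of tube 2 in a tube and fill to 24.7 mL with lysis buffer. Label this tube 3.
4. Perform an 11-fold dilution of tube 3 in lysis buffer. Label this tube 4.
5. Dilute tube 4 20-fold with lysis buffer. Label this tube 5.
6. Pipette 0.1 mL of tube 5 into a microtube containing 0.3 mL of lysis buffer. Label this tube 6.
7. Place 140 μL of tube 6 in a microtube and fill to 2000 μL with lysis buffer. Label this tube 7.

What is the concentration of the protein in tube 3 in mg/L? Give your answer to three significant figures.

0.215 mg/L

Step 1: 7-fold → factor 7
Step 2: 0.45 mL brought to 46.4 mL → factor 46.4/0.45 = 103.11
Step 3: 0.48 mL brought to 24.7 mL → factor 24.7/0.48 = 51.458
Dilution factor through tube 3 = 7 × 103.11 × 51.458 = 37141
[tube 3] = 8.00 mg/mL / 37141 = 0.0002154 mg/mL = 0.215 mg/L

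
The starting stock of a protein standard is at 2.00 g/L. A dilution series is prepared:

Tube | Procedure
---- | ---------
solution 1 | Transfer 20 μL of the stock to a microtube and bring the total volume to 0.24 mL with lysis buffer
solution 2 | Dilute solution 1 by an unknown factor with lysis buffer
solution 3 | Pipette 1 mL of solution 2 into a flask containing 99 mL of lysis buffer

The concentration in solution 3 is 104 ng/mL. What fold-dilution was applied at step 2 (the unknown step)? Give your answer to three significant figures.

16.0-fold

Step 1: 20 μL brought to 0.24 mL → factor 240/20 = 12
Step 2: unknown factor x
Step 3: 1 mL + 99 mL = 100 mL total → factor 100/1 = 100
Product of known-step factors = 1200
Overall factor = 2.00 g/L / (104 ng/mL) = 19231
x = 19231 / 1200 = 16.0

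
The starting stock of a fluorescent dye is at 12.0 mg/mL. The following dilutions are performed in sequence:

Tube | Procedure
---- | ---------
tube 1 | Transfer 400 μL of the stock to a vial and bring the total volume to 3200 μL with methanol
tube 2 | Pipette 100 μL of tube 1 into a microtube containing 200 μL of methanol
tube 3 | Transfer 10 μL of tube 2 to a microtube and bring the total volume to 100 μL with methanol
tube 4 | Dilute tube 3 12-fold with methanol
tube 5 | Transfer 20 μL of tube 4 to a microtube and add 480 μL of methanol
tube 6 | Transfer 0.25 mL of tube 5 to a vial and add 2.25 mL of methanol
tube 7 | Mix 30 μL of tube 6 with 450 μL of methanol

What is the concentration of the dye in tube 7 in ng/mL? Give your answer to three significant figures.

1.04 ng/mL

Step 1: 400 μL brought to 3200 μL → factor 3200/400 = 8
Step 2: 100 μL + 200 μL = 300 μL total → factor 300/100 = 3
Step 3: 10 μL brought to 100 μL → factor 100/10 = 10
Step 4: 12-fold → factor 12
Step 5: 20 μL + 480 μL = 500 μL total → factor 500/20 = 25
Step 6: 0.25 mL + 2.25 mL = 2.5 mL total → factor 2.5/0.25 = 10
Step 7: 30 μL + 450 μL = 480 μL total → factor 480/30 = 16
Overall dilution factor = 8 × 3 × 10 × 12 × 25 × 10 × 16 = 1.152 × 10^7
Final = 12.0 mg/mL / 1.152 × 10^7 = 1.042 × 10^-6 mg/mL = 1.04 ng/mL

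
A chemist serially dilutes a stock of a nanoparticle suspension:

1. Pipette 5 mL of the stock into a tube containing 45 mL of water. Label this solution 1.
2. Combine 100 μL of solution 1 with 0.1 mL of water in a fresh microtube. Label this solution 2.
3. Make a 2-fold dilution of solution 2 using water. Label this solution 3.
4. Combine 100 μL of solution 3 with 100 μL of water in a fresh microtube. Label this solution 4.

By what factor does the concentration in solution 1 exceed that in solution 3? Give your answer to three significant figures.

Step 1: 5 mL + 45 mL = 50 mL total → factor 50/5 = 10
Step 2: 100 μL + 0.1 mL = 200 μL total → factor 200/100 = 2
Step 3: 2-fold → factor 2
Dilution factor to solution 1 = 10; to solution 3 = 40
[solution 1]/[solution 3] = (factor to solution 3)/(factor to solution 1) = 40/10 = 4.00

4.00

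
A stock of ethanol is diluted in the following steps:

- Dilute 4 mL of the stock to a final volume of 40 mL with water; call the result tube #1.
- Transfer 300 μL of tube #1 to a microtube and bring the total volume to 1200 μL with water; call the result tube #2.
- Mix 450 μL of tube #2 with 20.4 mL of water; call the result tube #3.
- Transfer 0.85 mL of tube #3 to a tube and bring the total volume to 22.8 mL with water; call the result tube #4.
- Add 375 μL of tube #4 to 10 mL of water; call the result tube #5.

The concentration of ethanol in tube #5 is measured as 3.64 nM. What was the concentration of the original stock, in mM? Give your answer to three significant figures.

Step 1: 4 mL brought to 40 mL → factor 40/4 = 10
Step 2: 300 μL brought to 1200 μL → factor 1200/300 = 4
Step 3: 450 μL + 20.4 mL = 20850 μL total → factor 20850/450 = 46.333
Step 4: 0.85 mL brought to 22.8 mL → factor 22.8/0.85 = 26.824
Step 5: 375 μL + 10 mL = 10375 μL total → factor 10375/375 = 27.667
Overall dilution factor = 10 × 4 × 46.333 × 26.824 × 27.667 = 1.3754 × 10^6
Stock = 3.64 nM × 1.3754 × 10^6 = 5.006 × 10^6 nM = 5.01 mM

5.01 mM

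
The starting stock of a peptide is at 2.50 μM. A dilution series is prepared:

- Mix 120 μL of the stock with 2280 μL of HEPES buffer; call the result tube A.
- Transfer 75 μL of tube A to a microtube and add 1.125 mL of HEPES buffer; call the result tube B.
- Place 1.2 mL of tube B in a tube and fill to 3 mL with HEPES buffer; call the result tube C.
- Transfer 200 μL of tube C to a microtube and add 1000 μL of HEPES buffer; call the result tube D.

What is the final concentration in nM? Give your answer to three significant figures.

Step 1: 120 μL + 2280 μL = 2400 μL total → factor 2400/120 = 20
Step 2: 75 μL + 1.125 mL = 1200 μL total → factor 1200/75 = 16
Step 3: 1.2 mL brought to 3 mL → factor 3/1.2 = 2.5
Step 4: 200 μL + 1000 μL = 1200 μL total → factor 1200/200 = 6
Overall dilution factor = 20 × 16 × 2.5 × 6 = 4800
Final = 2.50 μM / 4800 = 0.0005208 μM = 0.521 nM

0.521 nM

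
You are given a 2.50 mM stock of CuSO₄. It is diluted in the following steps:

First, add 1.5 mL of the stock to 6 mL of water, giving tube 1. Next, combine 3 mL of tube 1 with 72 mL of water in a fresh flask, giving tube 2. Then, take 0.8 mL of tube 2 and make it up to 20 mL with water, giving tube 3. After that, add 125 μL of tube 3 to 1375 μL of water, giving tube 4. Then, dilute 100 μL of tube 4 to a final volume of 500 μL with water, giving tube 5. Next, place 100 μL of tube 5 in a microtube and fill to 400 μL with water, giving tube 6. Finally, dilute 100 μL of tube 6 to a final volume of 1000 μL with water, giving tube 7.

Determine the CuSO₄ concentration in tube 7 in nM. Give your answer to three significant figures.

0.333 nM

Step 1: 1.5 mL + 6 mL = 7.5 mL total → factor 7.5/1.5 = 5
Step 2: 3 mL + 72 mL = 75 mL total → factor 75/3 = 25
Step 3: 0.8 mL brought to 20 mL → factor 20/0.8 = 25
Step 4: 125 μL + 1375 μL = 1500 μL total → factor 1500/125 = 12
Step 5: 100 μL brought to 500 μL → factor 500/100 = 5
Step 6: 100 μL brought to 400 μL → factor 400/100 = 4
Step 7: 100 μL brought to 1000 μL → factor 1000/100 = 10
Overall dilution factor = 5 × 25 × 25 × 12 × 5 × 4 × 10 = 7.5 × 10^6
Final = 2.50 mM / 7.5 × 10^6 = 3.333 × 10^-7 mM = 0.333 nM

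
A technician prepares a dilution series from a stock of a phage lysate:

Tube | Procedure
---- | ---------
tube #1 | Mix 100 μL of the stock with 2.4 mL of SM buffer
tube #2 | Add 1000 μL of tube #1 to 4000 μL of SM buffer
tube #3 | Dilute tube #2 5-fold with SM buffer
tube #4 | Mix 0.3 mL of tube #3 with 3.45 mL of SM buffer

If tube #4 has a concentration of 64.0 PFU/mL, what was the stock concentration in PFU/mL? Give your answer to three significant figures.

5.00 × 10^5 PFU/mL

Step 1: 100 μL + 2.4 mL = 2500 μL total → factor 2500/100 = 25
Step 2: 1000 μL + 4000 μL = 5000 μL total → factor 5000/1000 = 5
Step 3: 5-fold → factor 5
Step 4: 0.3 mL + 3.45 mL = 3.75 mL total → factor 3.75/0.3 = 12.5
Overall dilution factor = 25 × 5 × 5 × 12.5 = 7812.5
Stock = 64.0 PFU/mL × 7812.5 = 5.00 × 10^5 PFU/mL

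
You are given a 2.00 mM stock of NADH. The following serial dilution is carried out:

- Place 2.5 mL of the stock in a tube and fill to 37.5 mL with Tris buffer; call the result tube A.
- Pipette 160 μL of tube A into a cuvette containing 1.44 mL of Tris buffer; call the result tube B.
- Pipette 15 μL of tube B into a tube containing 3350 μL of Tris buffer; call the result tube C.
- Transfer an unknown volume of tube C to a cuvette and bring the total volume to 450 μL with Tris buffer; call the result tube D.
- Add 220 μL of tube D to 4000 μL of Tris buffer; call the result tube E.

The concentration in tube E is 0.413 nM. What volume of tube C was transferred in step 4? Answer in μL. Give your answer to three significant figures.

Step 1: 2.5 mL brought to 37.5 mL → factor 37.5/2.5 = 15
Step 2: 160 μL + 1.44 mL = 1600 μL total → factor 1600/160 = 10
Step 3: 15 μL + 3350 μL = 3365 μL total → factor 3365/15 = 224.33
Step 4: v brought to 450 μL → factor = 450 μL/v
Step 5: 220 μL + 4000 μL = 4220 μL total → factor 4220/220 = 19.182
Product of known-step factors = 6.4547 × 10^5
Overall factor = 2.00 mM / (0.413 nM) = 4.8426 × 10^6
Step-4 factor = 4.8426 × 10^6 / 6.4547 × 10^5 = 7.5025
v = 450 μL / 7.5025 = 60.0 μL

60.0 μL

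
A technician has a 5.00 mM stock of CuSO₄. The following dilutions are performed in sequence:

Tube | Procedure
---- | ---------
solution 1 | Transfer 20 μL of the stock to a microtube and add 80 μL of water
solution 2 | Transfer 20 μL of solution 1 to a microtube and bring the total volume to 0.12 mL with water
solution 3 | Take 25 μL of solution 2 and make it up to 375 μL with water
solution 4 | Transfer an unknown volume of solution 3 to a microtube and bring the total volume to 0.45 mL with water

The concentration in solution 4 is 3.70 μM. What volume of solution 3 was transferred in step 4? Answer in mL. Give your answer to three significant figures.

0.150 mL

Step 1: 20 μL + 80 μL = 100 μL total → factor 100/20 = 5
Step 2: 20 μL brought to 0.12 mL → factor 120/20 = 6
Step 3: 25 μL brought to 375 μL → factor 375/25 = 15
Step 4: v brought to 0.45 mL → factor = 0.45 mL/v
Product of known-step factors = 450
Overall factor = 5.00 mM / (3.70 μM) = 1351.4
Step-4 factor = 1351.4 / 450 = 3.003
v = 0.45 mL / 3.003 = 0.150 mL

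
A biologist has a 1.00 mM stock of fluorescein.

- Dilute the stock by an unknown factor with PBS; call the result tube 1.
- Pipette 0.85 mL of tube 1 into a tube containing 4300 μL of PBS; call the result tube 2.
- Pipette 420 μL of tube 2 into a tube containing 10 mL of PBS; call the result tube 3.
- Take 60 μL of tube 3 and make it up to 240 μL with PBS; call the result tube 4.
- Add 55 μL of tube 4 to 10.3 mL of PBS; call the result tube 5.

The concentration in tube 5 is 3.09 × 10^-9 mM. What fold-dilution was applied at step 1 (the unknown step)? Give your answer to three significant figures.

Step 1: unknown factor x
Step 2: 0.85 mL + 4300 μL = 5.15 mL total → factor 5.15/0.85 = 6.0588
Step 3: 420 μL + 10 mL = 10420 μL total → factor 10420/420 = 24.81
Step 4: 60 μL brought to 240 μL → factor 240/60 = 4
Step 5: 55 μL + 10.3 mL = 10355 μL total → factor 10355/55 = 188.27
Product of known-step factors = 1.132 × 10^5
Overall factor = 1.00 mM / (3.09 × 10^-9 mM) = 3.2362 × 10^8
x = 3.2362 × 10^8 / 1.132 × 10^5 = 2.86 × 10^3

2.86 × 10^3-fold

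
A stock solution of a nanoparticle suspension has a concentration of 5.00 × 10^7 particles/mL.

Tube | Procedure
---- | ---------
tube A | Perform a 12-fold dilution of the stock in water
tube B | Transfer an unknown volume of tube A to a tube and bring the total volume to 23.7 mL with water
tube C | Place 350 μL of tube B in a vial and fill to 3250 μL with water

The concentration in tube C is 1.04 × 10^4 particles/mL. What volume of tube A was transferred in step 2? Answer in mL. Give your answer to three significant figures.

0.549 mL

Step 1: 12-fold → factor 12
Step 2: v brought to 23.7 mL → factor = 23.7 mL/v
Step 3: 350 μL brought to 3250 μL → factor 3250/350 = 9.2857
Product of known-step factors = 111.43
Overall factor = 5.00 × 10^7 particles/mL / (1.04 × 10^4 particles/mL) = 4807.7
Step-2 factor = 4807.7 / 111.43 = 43.146
v = 23.7 mL / 43.146 = 0.549 mL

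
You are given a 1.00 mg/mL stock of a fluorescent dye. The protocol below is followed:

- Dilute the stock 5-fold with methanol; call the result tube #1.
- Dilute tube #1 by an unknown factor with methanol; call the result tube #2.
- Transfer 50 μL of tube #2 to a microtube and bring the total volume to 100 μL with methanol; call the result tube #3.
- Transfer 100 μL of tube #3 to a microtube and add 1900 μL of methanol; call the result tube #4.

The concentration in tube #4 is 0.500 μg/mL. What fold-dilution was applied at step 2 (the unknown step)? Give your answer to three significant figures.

10.0-fold

Step 1: 5-fold → factor 5
Step 2: unknown factor x
Step 3: 50 μL brought to 100 μL → factor 100/50 = 2
Step 4: 100 μL + 1900 μL = 2000 μL total → factor 2000/100 = 20
Product of known-step factors = 200
Overall factor = 1.00 mg/mL / (0.500 μg/mL) = 2000
x = 2000 / 200 = 10.0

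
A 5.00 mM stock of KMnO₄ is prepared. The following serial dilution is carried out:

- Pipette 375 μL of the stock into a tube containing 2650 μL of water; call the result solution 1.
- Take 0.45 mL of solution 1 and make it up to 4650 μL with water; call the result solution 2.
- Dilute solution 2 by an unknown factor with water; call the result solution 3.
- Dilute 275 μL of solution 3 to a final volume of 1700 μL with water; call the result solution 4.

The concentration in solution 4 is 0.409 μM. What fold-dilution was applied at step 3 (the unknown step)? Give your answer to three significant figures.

23.7-fold

Step 1: 375 μL + 2650 μL = 3025 μL total → factor 3025/375 = 8.0667
Step 2: 0.45 mL brought to 4650 μL → factor 4.65/0.45 = 10.333
Step 3: unknown factor x
Step 4: 275 μL brought to 1700 μL → factor 1700/275 = 6.1818
Product of known-step factors = 515.29
Overall factor = 5.00 mM / (0.409 μM) = 12225
x = 12225 / 515.29 = 23.7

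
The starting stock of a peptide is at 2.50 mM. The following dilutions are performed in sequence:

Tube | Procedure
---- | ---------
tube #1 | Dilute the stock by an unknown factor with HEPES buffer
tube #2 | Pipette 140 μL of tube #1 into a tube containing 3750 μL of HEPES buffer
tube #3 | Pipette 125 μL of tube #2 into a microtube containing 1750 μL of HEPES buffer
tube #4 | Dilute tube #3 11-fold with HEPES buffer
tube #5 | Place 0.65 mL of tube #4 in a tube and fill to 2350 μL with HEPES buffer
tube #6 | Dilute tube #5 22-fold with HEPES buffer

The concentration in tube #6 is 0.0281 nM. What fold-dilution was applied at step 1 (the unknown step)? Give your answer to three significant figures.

Step 1: unknown factor x
Step 2: 140 μL + 3750 μL = 3890 μL total → factor 3890/140 = 27.786
Step 3: 125 μL + 1750 μL = 1875 μL total → factor 1875/125 = 15
Step 4: 11-fold → factor 11
Step 5: 0.65 mL brought to 2350 μL → factor 2.35/0.65 = 3.6154
Step 6: 22-fold → factor 22
Product of known-step factors = 3.6466 × 10^5
Overall factor = 2.50 mM / (0.0281 nM) = 8.8968 × 10^7
x = 8.8968 × 10^7 / 3.6466 × 10^5 = 244

244-fold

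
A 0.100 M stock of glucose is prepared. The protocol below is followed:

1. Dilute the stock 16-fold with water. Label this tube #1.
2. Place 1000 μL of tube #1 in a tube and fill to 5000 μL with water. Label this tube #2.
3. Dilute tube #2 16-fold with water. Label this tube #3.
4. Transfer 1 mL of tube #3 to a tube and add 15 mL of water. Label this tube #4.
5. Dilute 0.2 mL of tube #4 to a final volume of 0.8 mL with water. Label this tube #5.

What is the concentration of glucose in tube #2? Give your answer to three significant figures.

0.00125 M

Step 1: 16-fold → factor 16
Step 2: 1000 μL brought to 5000 μL → factor 5000/1000 = 5
Dilution factor through tube #2 = 16 × 5 = 80
[tube #2] = 0.100 M / 80 = 0.00125 M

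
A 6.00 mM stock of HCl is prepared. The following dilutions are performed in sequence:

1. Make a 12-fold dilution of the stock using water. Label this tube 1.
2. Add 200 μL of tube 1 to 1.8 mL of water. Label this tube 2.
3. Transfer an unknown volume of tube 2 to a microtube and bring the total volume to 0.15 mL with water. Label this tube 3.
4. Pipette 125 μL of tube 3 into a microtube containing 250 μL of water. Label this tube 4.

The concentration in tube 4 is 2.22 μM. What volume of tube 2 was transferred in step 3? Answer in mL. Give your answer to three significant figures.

0.0200 mL

Step 1: 12-fold → factor 12
Step 2: 200 μL + 1.8 mL = 2000 μL total → factor 2000/200 = 10
Step 3: v brought to 0.15 mL → factor = 0.15 mL/v
Step 4: 125 μL + 250 μL = 375 μL total → factor 375/125 = 3
Product of known-step factors = 360
Overall factor = 6.00 mM / (2.22 μM) = 2702.7
Step-3 factor = 2702.7 / 360 = 7.5075
v = 0.15 mL / 7.5075 = 0.0200 mL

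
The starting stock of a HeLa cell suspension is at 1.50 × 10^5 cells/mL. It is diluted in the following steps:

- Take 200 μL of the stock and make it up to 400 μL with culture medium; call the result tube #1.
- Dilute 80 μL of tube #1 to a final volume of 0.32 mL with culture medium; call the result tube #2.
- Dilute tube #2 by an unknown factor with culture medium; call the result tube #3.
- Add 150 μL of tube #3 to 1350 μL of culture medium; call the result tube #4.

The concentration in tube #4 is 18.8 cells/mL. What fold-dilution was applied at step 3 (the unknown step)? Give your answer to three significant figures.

99.7-fold

Step 1: 200 μL brought to 400 μL → factor 400/200 = 2
Step 2: 80 μL brought to 0.32 mL → factor 320/80 = 4
Step 3: unknown factor x
Step 4: 150 μL + 1350 μL = 1500 μL total → factor 1500/150 = 10
Product of known-step factors = 80
Overall factor = 1.50 × 10^5 cells/mL / (18.8 cells/mL) = 7978.7
x = 7978.7 / 80 = 99.7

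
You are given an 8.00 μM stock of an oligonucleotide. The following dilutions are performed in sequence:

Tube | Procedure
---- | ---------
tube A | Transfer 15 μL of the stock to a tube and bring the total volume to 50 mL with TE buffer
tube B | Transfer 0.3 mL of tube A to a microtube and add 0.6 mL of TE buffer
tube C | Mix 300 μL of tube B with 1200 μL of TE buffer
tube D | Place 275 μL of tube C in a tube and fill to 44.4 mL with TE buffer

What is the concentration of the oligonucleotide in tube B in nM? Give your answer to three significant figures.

Step 1: 15 μL brought to 50 mL → factor 50000/15 = 3333.3
Step 2: 0.3 mL + 0.6 mL = 0.9 mL total → factor 0.9/0.3 = 3
Dilution factor through tube B = 3333.3 × 3 = 10000
[tube B] = 8.00 μM / 10000 = 0.0008000 μM = 0.800 nM

0.800 nM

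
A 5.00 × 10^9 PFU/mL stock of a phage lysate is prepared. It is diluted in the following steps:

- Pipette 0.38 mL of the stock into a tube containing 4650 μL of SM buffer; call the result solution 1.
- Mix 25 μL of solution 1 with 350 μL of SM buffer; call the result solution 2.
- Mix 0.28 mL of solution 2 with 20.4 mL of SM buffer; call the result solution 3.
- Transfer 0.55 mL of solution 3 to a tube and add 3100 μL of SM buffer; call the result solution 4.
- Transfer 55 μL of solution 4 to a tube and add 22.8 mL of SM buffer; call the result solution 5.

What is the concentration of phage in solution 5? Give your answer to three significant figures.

124 PFU/mL

Step 1: 0.38 mL + 4650 μL = 5.03 mL total → factor 5.03/0.38 = 13.237
Step 2: 25 μL + 350 μL = 375 μL total → factor 375/25 = 15
Step 3: 0.28 mL + 20.4 mL = 20.68 mL total → factor 20.68/0.28 = 73.857
Step 4: 0.55 mL + 3100 μL = 3.65 mL total → factor 3.65/0.55 = 6.6364
Step 5: 55 μL + 22.8 mL = 22855 μL total → factor 22855/55 = 415.55
Overall dilution factor = 13.237 × 15 × 73.857 × 6.6364 × 415.55 = 4.0441 × 10^7
Final = 5.00 × 10^9 PFU/mL / 4.0441 × 10^7 = 124 PFU/mL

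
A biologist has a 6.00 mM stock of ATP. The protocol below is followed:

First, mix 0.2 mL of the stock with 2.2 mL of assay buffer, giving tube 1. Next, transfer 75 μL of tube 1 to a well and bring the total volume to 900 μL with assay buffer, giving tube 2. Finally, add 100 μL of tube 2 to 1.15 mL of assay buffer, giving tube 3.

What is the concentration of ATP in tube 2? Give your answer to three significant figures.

0.0417 mM

Step 1: 0.2 mL + 2.2 mL = 2.4 mL total → factor 2.4/0.2 = 12
Step 2: 75 μL brought to 900 μL → factor 900/75 = 12
Dilution factor through tube 2 = 12 × 12 = 144
[tube 2] = 6.00 mM / 144 = 0.0417 mM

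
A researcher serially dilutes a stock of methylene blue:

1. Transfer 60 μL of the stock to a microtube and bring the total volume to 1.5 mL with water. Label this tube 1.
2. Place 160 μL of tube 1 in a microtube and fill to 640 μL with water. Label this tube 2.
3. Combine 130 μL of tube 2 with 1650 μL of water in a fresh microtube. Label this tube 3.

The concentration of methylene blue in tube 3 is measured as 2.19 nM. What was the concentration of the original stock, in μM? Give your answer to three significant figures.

Step 1: 60 μL brought to 1.5 mL → factor 1500/60 = 25
Step 2: 160 μL brought to 640 μL → factor 640/160 = 4
Step 3: 130 μL + 1650 μL = 1780 μL total → factor 1780/130 = 13.692
Overall dilution factor = 25 × 4 × 13.692 = 1369.2
Stock = 2.19 nM × 1369.2 = 2999 nM = 3.00 μM

3.00 μM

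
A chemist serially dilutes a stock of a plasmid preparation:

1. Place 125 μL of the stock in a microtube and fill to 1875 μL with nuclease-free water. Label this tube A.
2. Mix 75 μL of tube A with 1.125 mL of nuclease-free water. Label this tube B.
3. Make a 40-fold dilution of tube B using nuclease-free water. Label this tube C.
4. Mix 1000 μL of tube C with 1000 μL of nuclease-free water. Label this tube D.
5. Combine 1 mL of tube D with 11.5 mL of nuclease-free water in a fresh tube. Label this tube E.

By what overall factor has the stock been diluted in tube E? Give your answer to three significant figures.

2.40 × 10^5

Step 1: 125 μL brought to 1875 μL → factor 1875/125 = 15
Step 2: 75 μL + 1.125 mL = 1200 μL total → factor 1200/75 = 16
Step 3: 40-fold → factor 40
Step 4: 1000 μL + 1000 μL = 2000 μL total → factor 2000/1000 = 2
Step 5: 1 mL + 11.5 mL = 12.5 mL total → factor 12.5/1 = 12.5
Overall dilution factor = 15 × 16 × 40 × 2 × 12.5 = 2.4 × 10^5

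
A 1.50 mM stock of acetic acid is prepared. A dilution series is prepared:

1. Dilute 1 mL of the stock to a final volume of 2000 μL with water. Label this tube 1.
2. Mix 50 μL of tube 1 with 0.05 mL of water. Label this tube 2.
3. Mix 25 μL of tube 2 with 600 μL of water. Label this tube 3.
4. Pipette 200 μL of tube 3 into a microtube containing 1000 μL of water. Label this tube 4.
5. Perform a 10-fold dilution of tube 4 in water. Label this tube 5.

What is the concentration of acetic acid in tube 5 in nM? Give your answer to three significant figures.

Step 1: 1 mL brought to 2000 μL → factor 2/1 = 2
Step 2: 50 μL + 0.05 mL = 100 μL total → factor 100/50 = 2
Step 3: 25 μL + 600 μL = 625 μL total → factor 625/25 = 25
Step 4: 200 μL + 1000 μL = 1200 μL total → factor 1200/200 = 6
Step 5: 10-fold → factor 10
Overall dilution factor = 2 × 2 × 25 × 6 × 10 = 6000
Final = 1.50 mM / 6000 = 0.0002500 mM = 250 nM

250 nM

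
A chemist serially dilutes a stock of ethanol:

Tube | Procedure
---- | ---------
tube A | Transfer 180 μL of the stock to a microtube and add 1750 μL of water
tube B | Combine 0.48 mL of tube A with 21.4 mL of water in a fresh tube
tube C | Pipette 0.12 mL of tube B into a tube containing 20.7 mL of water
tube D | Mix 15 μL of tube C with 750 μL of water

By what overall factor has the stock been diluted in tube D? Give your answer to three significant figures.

4.32 × 10^6

Step 1: 180 μL + 1750 μL = 1930 μL total → factor 1930/180 = 10.722
Step 2: 0.48 mL + 21.4 mL = 21.88 mL total → factor 21.88/0.48 = 45.583
Step 3: 0.12 mL + 20.7 mL = 20.82 mL total → factor 20.82/0.12 = 173.5
Step 4: 15 μL + 750 μL = 765 μL total → factor 765/15 = 51
Overall dilution factor = 10.722 × 45.583 × 173.5 × 51 = 4.3247 × 10^6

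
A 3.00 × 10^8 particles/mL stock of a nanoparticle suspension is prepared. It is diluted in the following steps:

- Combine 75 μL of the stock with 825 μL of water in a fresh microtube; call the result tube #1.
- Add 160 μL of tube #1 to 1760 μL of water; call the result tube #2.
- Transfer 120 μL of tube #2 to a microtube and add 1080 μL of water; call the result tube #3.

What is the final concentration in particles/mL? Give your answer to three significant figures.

2.08 × 10^5 particles/mL

Step 1: 75 μL + 825 μL = 900 μL total → factor 900/75 = 12
Step 2: 160 μL + 1760 μL = 1920 μL total → factor 1920/160 = 12
Step 3: 120 μL + 1080 μL = 1200 μL total → factor 1200/120 = 10
Overall dilution factor = 12 × 12 × 10 = 1440
Final = 3.00 × 10^8 particles/mL / 1440 = 2.08 × 10^5 particles/mL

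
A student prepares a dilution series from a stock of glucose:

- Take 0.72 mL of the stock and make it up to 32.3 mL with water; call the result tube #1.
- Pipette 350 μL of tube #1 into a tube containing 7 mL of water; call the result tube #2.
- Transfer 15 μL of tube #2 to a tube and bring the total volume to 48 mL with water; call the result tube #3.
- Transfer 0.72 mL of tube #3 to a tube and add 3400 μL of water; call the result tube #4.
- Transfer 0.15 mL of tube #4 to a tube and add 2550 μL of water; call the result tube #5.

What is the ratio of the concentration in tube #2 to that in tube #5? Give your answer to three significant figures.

3.30 × 10^5

Step 1: 0.72 mL brought to 32.3 mL → factor 32.3/0.72 = 44.861
Step 2: 350 μL + 7 mL = 7350 μL total → factor 7350/350 = 21
Step 3: 15 μL brought to 48 mL → factor 48000/15 = 3200
Step 4: 0.72 mL + 3400 μL = 4.12 mL total → factor 4.12/0.72 = 5.7222
Step 5: 0.15 mL + 2550 μL = 2.7 mL total → factor 2.7/0.15 = 18
Dilution factor to tube #2 = 942.08; to tube #5 = 3.1051 × 10^8
[tube #2]/[tube #5] = (factor to tube #5)/(factor to tube #2) = 3.1051 × 10^8/942.08 = 3.30 × 10^5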